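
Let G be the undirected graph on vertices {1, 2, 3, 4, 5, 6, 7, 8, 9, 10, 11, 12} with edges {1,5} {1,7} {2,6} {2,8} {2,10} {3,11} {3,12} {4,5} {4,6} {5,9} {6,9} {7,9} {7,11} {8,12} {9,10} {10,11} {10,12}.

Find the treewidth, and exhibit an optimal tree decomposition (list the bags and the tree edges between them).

The largest bag has 4 vertices, giving width 3; this decomposition certifies tw(G) ≤ 3. For the lower bound: the 4 vertex sets {1,4,5}, {6}, {9}, {2,7,10,11} are disjoint, each induces a connected subgraph, and every pair is joined by at least one edge of G. Contracting each set to a single vertex therefore yields K_{4} as a minor, and since treewidth is minor-monotone, tw(G) ≥ tw(K_{4}) = 3. Hence tw(G) = 3 exactly.

Treewidth 3.
One optimal decomposition is:
Bags: B1 = {1, 4, 5, 6}  B2 = {1, 5, 6, 9}  B3 = {1, 6, 7, 9}  B4 = {2, 6, 7, 9}  B5 = {2, 7, 9, 10}  B6 = {2, 7, 10, 11}  B7 = {2, 8, 10, 11}  B8 = {8, 10, 11, 12}  B9 = {3, 8, 11, 12}
Tree: B1–B2, B2–B3, B3–B4, B4–B5, B5–B6, B6–B7, B7–B8, B8–B9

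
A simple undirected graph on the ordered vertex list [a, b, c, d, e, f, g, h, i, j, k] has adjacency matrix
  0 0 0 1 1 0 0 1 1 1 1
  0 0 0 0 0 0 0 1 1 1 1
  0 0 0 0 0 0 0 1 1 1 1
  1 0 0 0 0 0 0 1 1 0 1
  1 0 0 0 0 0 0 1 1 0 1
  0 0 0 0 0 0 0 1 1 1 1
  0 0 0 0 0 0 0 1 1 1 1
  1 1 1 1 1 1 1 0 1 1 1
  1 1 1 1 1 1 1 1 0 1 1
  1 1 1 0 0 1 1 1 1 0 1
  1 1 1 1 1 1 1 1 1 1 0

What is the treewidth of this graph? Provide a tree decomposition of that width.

Treewidth 4.
Bags: B1 = {a, h, i, j, k}  B2 = {c, h, i, j, k}  B3 = {a, d, h, i, k}  B4 = {a, e, h, i, k}  B5 = {f, h, i, j, k}  B6 = {b, h, i, j, k}  B7 = {g, h, i, j, k}
Tree: B1–B2, B1–B3, B1–B4, B2–B5, B1–B6, B2–B7

Every bag has size at most 5, so the width is 5 − 1 = 4 and tw(G) ≤ 4. On the other hand G contains the 5-clique {a, d, h, i, k}. A clique must lie in a single bag of any decomposition, so no decomposition can have width below 4. Therefore the treewidth is 4.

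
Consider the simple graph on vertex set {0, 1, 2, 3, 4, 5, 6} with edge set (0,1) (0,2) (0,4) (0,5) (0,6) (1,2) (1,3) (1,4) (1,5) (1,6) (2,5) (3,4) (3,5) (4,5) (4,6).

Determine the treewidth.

A width-3 tree decomposition is:
Bags: B1 = {0, 1, 4, 5}  B2 = {1, 3, 4, 5}  B3 = {0, 1, 2, 5}  B4 = {0, 1, 4, 6}
Tree: B1–B2, B1–B3, B1–B4
Every bag has size at most 4, so the width is 4 − 1 = 3 and tw(G) ≤ 3. Conversely, {0, 1, 2, 5} is a clique of size 4, and the vertices of any clique must share a bag in every tree decomposition; so some bag has ≥ 4 vertices and tw(G) ≥ 3. The upper and lower bounds meet at 3, so that is the treewidth.

3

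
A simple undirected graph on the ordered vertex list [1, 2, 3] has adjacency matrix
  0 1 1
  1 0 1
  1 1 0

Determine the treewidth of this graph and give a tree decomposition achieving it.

Treewidth 2.
One optimal decomposition is:
Bags: B1 = {1, 2, 3}
Tree: (single bag)

A single bag containing all 3 vertices is trivially a valid decomposition of width 2. Conversely, {1, 2, 3} is a clique of size 3, and the vertices of any clique must share a bag in every tree decomposition; so some bag has ≥ 3 vertices and tw(G) ≥ 2. The upper and lower bounds meet at 2, so that is the treewidth.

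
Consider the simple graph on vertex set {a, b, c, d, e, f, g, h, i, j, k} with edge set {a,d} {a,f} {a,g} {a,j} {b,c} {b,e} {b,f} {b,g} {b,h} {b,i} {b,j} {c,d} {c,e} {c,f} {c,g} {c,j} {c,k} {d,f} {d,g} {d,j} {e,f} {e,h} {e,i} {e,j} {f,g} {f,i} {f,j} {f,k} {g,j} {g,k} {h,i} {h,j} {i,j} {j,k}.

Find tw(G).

A width-4 tree decomposition is:
Bags: B1 = {b, c, f, g, j}  B2 = {b, c, e, f, j}  B3 = {c, f, g, j, k}  B4 = {b, e, f, i, j}  B5 = {b, e, h, i, j}  B6 = {c, d, f, g, j}  B7 = {a, d, f, g, j}
Tree: B1–B2, B1–B3, B2–B4, B4–B5, B1–B6, B6–B7
Each bag holds 5 vertices, so the decomposition has width 4, which upper-bounds the treewidth. For the lower bound, the 5 vertices {b, e, h, i, j} are pairwise adjacent, and any tree decomposition puts a clique entirely inside one bag — forcing width ≥ 4. Therefore the treewidth is 4.

4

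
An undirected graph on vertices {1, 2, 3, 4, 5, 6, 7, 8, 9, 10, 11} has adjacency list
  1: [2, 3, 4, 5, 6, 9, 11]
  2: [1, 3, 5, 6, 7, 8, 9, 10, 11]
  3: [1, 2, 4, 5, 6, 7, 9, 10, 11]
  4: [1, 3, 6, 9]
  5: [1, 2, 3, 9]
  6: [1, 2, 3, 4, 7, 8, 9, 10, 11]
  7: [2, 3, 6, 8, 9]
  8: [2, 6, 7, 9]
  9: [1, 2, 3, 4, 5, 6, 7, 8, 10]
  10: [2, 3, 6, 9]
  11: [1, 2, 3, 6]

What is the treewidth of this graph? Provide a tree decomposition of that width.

The largest bag has 5 vertices, giving width 4; this decomposition certifies tw(G) ≤ 4. For the lower bound, the 5 vertices {2, 6, 7, 8, 9} are pairwise adjacent, and any tree decomposition puts a clique entirely inside one bag — forcing width ≥ 4. Combining the bounds, tw(G) = 4.

Treewidth 4.
Bags: B1 = {1, 2, 3, 6, 9}  B2 = {2, 3, 6, 7, 9}  B3 = {2, 6, 7, 8, 9}  B4 = {2, 3, 6, 9, 10}  B5 = {1, 3, 4, 6, 9}  B6 = {1, 2, 3, 5, 9}  B7 = {1, 2, 3, 6, 11}
Tree: B1–B2, B2–B3, B1–B4, B1–B5, B1–B6, B1–B7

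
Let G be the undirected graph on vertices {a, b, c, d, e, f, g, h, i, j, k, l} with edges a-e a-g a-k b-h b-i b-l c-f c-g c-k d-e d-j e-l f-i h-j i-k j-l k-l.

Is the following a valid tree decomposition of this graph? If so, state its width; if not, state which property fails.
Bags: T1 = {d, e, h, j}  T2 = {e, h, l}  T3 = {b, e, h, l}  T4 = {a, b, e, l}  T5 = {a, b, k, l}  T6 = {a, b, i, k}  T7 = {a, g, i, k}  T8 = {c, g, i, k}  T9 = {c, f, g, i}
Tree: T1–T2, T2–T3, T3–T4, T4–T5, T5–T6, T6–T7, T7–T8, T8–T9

No — edge (j,l) lies in no bag.

A tree decomposition must satisfy three properties: every vertex lies in some bag; for every edge, both endpoints lie together in some bag; and for every vertex, the bags containing it form a connected subtree. Here edge (j,l) lies in no bag, so the decomposition is invalid.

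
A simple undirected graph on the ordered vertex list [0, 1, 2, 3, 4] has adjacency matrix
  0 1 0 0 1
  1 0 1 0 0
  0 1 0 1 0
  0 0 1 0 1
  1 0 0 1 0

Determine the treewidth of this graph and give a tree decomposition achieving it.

Every bag has size at most 3, so the width is 3 − 1 = 2 and tw(G) ≤ 2. Since 3–4–0–1–2–3 is a cycle in G, G is not acyclic. Forests are exactly the graphs of treewidth ≤ 1, so tw(G) ≥ 2. The upper and lower bounds meet at 2, so that is the treewidth.

Treewidth 2.
One optimal decomposition is:
Bags: B1 = {0, 3, 4}  B2 = {0, 1, 3}  B3 = {1, 2, 3}
Tree: B1–B2, B2–B3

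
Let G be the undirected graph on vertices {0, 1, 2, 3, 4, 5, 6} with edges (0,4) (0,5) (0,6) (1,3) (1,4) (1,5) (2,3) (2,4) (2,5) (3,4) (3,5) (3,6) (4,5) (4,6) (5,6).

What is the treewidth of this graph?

A width-3 tree decomposition is:
Bags: B1 = {3, 4, 5, 6}  B2 = {2, 3, 4, 5}  B3 = {0, 4, 5, 6}  B4 = {1, 3, 4, 5}
Tree: B1–B2, B1–B3, B2–B4
The largest bag has 4 vertices, giving width 3; this decomposition certifies tw(G) ≤ 3. On the other hand G contains the 4-clique {0, 4, 5, 6}. A clique must lie in a single bag of any decomposition, so no decomposition can have width below 3. Therefore the treewidth is 3.

3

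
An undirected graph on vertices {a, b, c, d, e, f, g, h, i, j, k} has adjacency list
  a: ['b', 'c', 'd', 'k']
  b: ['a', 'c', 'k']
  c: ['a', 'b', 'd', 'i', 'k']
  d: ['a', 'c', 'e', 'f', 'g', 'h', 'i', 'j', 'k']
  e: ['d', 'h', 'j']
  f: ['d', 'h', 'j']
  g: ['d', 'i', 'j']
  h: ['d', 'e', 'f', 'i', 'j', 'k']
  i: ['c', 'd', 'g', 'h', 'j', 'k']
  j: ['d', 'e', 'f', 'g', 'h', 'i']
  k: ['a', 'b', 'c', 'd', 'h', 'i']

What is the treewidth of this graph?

A width-3 tree decomposition is:
Bags: B1 = {d, h, i, k}  B2 = {d, h, i, j}  B3 = {d, g, i, j}  B4 = {c, d, i, k}  B5 = {d, f, h, j}  B6 = {a, c, d, k}  B7 = {a, b, c, k}  B8 = {d, e, h, j}
Tree: B1–B2, B2–B3, B1–B4, B2–B5, B4–B6, B6–B7, B2–B8
Every bag has size at most 4, so the width is 4 − 1 = 3 and tw(G) ≤ 3. For the lower bound, the 4 vertices {d, g, i, j} are pairwise adjacent, and any tree decomposition puts a clique entirely inside one bag — forcing width ≥ 3. Therefore the treewidth is 3.

3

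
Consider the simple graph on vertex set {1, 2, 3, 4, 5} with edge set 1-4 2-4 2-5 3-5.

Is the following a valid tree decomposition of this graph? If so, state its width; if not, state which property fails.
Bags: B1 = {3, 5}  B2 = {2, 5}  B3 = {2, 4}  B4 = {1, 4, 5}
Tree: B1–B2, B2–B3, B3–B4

No — bags containing vertex 5 are not connected in the tree.

A tree decomposition must satisfy three properties: every vertex lies in some bag; for every edge, both endpoints lie together in some bag; and for every vertex, the bags containing it form a connected subtree. Here bags containing vertex 5 are not connected in the tree, so the decomposition is invalid.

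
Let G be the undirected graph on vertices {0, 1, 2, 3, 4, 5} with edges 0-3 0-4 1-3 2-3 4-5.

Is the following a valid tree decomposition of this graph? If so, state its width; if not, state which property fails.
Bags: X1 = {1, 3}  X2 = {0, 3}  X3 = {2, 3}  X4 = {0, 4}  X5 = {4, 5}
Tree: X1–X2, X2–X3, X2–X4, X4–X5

Vertex coverage: the bags together contain {0, 1, 2, 3, 4, 5}, the full vertex set. Edge coverage: each edge of G has both endpoints in at least one bag. Running intersection: for every vertex, the bags containing it form a connected subtree. All three properties hold, so this is a valid tree decomposition of width max|bag| − 1 = 1, and hence tw(G) ≤ 1.

Yes; width 1.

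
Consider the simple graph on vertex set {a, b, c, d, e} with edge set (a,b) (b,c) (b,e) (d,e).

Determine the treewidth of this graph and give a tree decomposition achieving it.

Every bag has size at most 2, so the width is 2 − 1 = 1 and tw(G) ≤ 1. Any graph with an edge has treewidth ≥ 1, and G has the edge b–e. Therefore the treewidth is 1.

Treewidth 1.
One such decomposition:
Bags: B1 = {b, e}  B2 = {d, e}  B3 = {a, b}  B4 = {b, c}
Tree: B1–B2, B1–B3, B1–B4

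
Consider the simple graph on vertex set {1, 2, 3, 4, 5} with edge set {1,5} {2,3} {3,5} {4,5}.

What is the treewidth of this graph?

1

A width-1 tree decomposition is:
Bags: B1 = {1, 5}  B2 = {4, 5}  B3 = {3, 5}  B4 = {2, 3}
Tree: B1–B2, B1–B3, B3–B4
Every bag has size at most 2, so the width is 2 − 1 = 1 and tw(G) ≤ 1. Any graph with an edge has treewidth ≥ 1, and G has the edge 1–5. Hence tw(G) = 1 exactly.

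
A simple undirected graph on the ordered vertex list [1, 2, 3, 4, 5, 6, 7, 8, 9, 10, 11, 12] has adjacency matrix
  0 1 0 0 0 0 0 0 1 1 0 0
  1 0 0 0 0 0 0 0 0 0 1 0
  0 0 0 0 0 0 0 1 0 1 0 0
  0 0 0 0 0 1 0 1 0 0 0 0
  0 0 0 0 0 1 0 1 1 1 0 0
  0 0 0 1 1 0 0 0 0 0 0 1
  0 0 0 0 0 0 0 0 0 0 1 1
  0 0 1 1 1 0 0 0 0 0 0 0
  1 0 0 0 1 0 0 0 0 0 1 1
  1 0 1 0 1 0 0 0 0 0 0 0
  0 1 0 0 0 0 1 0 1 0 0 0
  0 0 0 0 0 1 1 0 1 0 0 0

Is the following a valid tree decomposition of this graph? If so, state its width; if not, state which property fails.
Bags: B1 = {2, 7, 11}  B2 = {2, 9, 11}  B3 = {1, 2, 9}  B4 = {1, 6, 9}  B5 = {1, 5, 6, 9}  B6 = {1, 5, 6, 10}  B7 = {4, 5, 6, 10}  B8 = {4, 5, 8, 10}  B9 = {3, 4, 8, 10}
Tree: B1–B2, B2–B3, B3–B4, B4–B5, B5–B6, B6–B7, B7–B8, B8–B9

No — vertex 12 appears in no bag.

A tree decomposition must satisfy three properties: every vertex lies in some bag; for every edge, both endpoints lie together in some bag; and for every vertex, the bags containing it form a connected subtree. Here vertex 12 appears in no bag, so the decomposition is invalid.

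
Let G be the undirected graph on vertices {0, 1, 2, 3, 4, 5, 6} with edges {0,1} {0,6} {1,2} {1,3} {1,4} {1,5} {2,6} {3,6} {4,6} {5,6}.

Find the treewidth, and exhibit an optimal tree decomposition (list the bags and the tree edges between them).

The largest bag has 3 vertices, giving width 2; this decomposition certifies tw(G) ≤ 2. The edges 6–3–1–0–6 form a cycle, so G is not a tree and its treewidth is at least 2. Combining the bounds, tw(G) = 2.

Treewidth 2.
One optimal decomposition is:
Bags: B1 = {1, 3, 6}  B2 = {0, 1, 6}  B3 = {1, 5, 6}  B4 = {1, 4, 6}  B5 = {1, 2, 6}
Tree: B1–B2, B2–B3, B3–B4, B4–B5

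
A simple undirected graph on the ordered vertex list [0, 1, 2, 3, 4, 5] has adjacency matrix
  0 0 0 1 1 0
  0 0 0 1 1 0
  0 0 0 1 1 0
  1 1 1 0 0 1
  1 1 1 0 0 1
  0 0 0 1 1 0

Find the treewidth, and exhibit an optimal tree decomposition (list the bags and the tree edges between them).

Each bag holds 3 vertices, so the decomposition has width 2, which upper-bounds the treewidth. The edges 0–3–5–4–0 form a cycle, so G is not a tree and its treewidth is at least 2. Hence tw(G) = 2 exactly.

Treewidth 2.
Bags: B1 = {0, 3, 4}  B2 = {3, 4, 5}  B3 = {2, 3, 4}  B4 = {1, 3, 4}
Tree: B1–B2, B2–B3, B3–B4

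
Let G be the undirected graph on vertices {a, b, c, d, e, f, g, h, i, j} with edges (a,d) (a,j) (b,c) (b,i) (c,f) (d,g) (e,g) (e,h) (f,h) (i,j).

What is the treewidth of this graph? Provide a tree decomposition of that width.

Treewidth 2.
One optimal decomposition is:
Bags: B1 = {a, d, j}  B2 = {d, g, j}  B3 = {e, g, j}  B4 = {e, h, j}  B5 = {f, h, j}  B6 = {c, f, j}  B7 = {b, c, j}  B8 = {b, i, j}
Tree: B1–B2, B2–B3, B3–B4, B4–B5, B5–B6, B6–B7, B7–B8

Each bag holds 3 vertices, so the decomposition has width 2, which upper-bounds the treewidth. The edges j–a–d–g–e–h–f–c–b–i–j form a cycle, so G is not a tree and its treewidth is at least 2. Hence tw(G) = 2 exactly.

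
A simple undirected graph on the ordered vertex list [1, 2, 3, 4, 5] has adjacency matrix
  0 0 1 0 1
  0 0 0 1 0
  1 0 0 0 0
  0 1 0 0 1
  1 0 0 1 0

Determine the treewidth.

A width-1 tree decomposition is:
Bags: B1 = {2, 4}  B2 = {4, 5}  B3 = {1, 5}  B4 = {1, 3}
Tree: B1–B2, B2–B3, B3–B4
Each bag holds 2 vertices, so the decomposition has width 1, which upper-bounds the treewidth. Since G has at least one edge (e.g. 2–4), it is not an edgeless graph, so tw(G) ≥ 1. Therefore the treewidth is 1.

1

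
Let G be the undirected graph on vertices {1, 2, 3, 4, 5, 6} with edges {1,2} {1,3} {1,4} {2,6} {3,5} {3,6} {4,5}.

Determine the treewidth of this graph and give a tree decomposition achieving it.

Treewidth 2.
Bags: B1 = {1, 2, 6}  B2 = {1, 3, 6}  B3 = {1, 3, 4}  B4 = {3, 4, 5}
Tree: B1–B2, B2–B3, B3–B4

Each bag holds 3 vertices, so the decomposition has width 2, which upper-bounds the treewidth. Since 2–6–3–1–2 is a cycle in G, G is not acyclic. Forests are exactly the graphs of treewidth ≤ 1, so tw(G) ≥ 2. The upper and lower bounds meet at 2, so that is the treewidth.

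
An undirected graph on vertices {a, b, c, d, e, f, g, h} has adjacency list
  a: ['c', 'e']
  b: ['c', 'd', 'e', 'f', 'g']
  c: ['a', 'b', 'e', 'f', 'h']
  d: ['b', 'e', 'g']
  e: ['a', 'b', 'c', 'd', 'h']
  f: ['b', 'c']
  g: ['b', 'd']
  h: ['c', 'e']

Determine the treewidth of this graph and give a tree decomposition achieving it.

Each bag holds 3 vertices, so the decomposition has width 2, which upper-bounds the treewidth. For the lower bound, the 3 vertices {c, e, h} are pairwise adjacent, and any tree decomposition puts a clique entirely inside one bag — forcing width ≥ 2. Combining the bounds, tw(G) = 2.

Treewidth 2.
Bags: B1 = {b, d, e}  B2 = {b, c, e}  B3 = {c, e, h}  B4 = {b, d, g}  B5 = {a, c, e}  B6 = {b, c, f}
Tree: B1–B2, B2–B3, B1–B4, B3–B5, B2–B6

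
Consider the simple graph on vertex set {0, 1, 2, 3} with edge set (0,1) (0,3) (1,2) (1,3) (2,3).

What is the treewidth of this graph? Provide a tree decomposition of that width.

Treewidth 2.
Bags: B1 = {1, 2, 3}  B2 = {0, 1, 3}
Tree: B1–B2

Every bag has size at most 3, so the width is 3 − 1 = 2 and tw(G) ≤ 2. For the lower bound, the 3 vertices {0, 1, 3} are pairwise adjacent, and any tree decomposition puts a clique entirely inside one bag — forcing width ≥ 2. The upper and lower bounds meet at 2, so that is the treewidth.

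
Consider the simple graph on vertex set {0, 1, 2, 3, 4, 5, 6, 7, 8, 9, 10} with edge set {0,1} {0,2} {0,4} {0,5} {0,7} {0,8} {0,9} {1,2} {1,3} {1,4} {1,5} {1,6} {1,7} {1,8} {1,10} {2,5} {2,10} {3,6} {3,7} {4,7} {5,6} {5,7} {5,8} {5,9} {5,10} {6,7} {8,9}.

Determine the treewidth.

A width-3 tree decomposition is:
Bags: B1 = {0, 1, 2, 5}  B2 = {0, 1, 5, 7}  B3 = {1, 5, 6, 7}  B4 = {0, 1, 4, 7}  B5 = {0, 1, 5, 8}  B6 = {1, 3, 6, 7}  B7 = {1, 2, 5, 10}  B8 = {0, 5, 8, 9}
Tree: B1–B2, B2–B3, B2–B4, B1–B5, B3–B6, B1–B7, B5–B8
The largest bag has 4 vertices, giving width 3; this decomposition certifies tw(G) ≤ 3. On the other hand G contains the 4-clique {1, 3, 6, 7}. A clique must lie in a single bag of any decomposition, so no decomposition can have width below 3. Combining the bounds, tw(G) = 3.

3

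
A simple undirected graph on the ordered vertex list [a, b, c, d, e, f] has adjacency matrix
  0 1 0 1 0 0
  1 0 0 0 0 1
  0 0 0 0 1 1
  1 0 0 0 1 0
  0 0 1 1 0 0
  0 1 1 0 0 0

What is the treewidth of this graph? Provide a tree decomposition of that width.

Treewidth 2.
One such decomposition:
Bags: B1 = {c, d, e}  B2 = {a, c, d}  B3 = {a, b, c}  B4 = {b, c, f}
Tree: B1–B2, B2–B3, B3–B4

The largest bag has 3 vertices, giving width 2; this decomposition certifies tw(G) ≤ 2. For the lower bound, G contains the cycle c–e–d–a–b–f–c, so G is not a forest; only forests have treewidth ≤ 1, hence tw(G) ≥ 2. Combining the bounds, tw(G) = 2.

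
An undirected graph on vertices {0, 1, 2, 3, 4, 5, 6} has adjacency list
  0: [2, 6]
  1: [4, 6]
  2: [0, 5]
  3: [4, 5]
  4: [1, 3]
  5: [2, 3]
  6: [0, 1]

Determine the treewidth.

2

A width-2 tree decomposition is:
Bags: B1 = {0, 1, 6}  B2 = {0, 1, 4}  B3 = {0, 3, 4}  B4 = {0, 3, 5}  B5 = {0, 2, 5}
Tree: B1–B2, B2–B3, B3–B4, B4–B5
Each bag holds 3 vertices, so the decomposition has width 2, which upper-bounds the treewidth. The edges 0–6–1–4–3–5–2–0 form a cycle, so G is not a tree and its treewidth is at least 2. Therefore the treewidth is 2.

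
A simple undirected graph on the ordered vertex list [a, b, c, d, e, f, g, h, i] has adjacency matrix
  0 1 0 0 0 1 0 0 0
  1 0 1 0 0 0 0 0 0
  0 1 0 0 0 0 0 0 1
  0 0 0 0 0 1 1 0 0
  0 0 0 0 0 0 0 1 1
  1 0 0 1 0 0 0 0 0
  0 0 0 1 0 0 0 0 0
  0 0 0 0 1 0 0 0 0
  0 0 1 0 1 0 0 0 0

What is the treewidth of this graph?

1

A width-1 tree decomposition is:
Bags: B1 = {d, g}  B2 = {d, f}  B3 = {a, f}  B4 = {a, b}  B5 = {b, c}  B6 = {c, i}  B7 = {e, i}  B8 = {e, h}
Tree: B1–B2, B2–B3, B3–B4, B4–B5, B5–B6, B6–B7, B7–B8
Every bag has size at most 2, so the width is 2 − 1 = 1 and tw(G) ≤ 1. Any graph with an edge has treewidth ≥ 1, and G has the edge g–d. The upper and lower bounds meet at 1, so that is the treewidth.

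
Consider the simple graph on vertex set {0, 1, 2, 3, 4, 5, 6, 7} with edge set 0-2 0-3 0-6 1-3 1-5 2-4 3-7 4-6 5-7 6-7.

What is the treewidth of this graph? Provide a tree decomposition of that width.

Every bag has size at most 3, so the width is 3 − 1 = 2 and tw(G) ≤ 2. The edges 4–2–0–6–4 form a cycle, so G is not a tree and its treewidth is at least 2. Therefore the treewidth is 2.

Treewidth 2.
One optimal decomposition is:
Bags: B1 = {2, 4, 6}  B2 = {0, 2, 6}  B3 = {0, 6, 7}  B4 = {0, 3, 7}  B5 = {3, 5, 7}  B6 = {1, 3, 5}
Tree: B1–B2, B2–B3, B3–B4, B4–B5, B5–B6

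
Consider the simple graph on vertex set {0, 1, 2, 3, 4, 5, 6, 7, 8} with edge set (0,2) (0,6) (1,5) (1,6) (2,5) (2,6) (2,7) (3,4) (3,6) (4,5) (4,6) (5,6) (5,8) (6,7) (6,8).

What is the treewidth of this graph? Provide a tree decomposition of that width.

Every bag has size at most 3, so the width is 3 − 1 = 2 and tw(G) ≤ 2. Conversely, {0, 2, 6} is a clique of size 3, and the vertices of any clique must share a bag in every tree decomposition; so some bag has ≥ 3 vertices and tw(G) ≥ 2. Combining the bounds, tw(G) = 2.

Treewidth 2.
One such decomposition:
Bags: B1 = {0, 2, 6}  B2 = {2, 5, 6}  B3 = {2, 6, 7}  B4 = {4, 5, 6}  B5 = {5, 6, 8}  B6 = {3, 4, 6}  B7 = {1, 5, 6}
Tree: B1–B2, B2–B3, B2–B4, B2–B5, B4–B6, B5–B7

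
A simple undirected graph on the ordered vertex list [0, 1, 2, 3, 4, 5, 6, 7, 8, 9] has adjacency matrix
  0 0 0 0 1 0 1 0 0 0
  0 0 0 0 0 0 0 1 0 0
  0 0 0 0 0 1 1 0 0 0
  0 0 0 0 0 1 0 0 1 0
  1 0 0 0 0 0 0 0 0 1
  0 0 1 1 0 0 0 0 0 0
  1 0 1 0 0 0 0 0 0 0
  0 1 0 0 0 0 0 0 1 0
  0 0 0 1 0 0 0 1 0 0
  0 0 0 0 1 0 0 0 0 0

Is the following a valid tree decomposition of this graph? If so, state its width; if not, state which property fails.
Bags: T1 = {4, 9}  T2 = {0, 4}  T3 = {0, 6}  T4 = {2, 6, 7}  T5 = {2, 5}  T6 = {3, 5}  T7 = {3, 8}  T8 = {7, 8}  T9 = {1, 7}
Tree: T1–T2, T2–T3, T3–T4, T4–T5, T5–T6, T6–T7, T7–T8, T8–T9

No — bags containing vertex 7 are not connected in the tree.

A tree decomposition must satisfy three properties: every vertex lies in some bag; for every edge, both endpoints lie together in some bag; and for every vertex, the bags containing it form a connected subtree. Here bags containing vertex 7 are not connected in the tree, so the decomposition is invalid.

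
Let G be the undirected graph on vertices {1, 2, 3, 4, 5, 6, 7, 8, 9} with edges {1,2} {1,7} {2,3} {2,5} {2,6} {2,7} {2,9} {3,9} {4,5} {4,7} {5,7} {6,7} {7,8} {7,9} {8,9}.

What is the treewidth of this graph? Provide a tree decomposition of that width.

Treewidth 2.
One such decomposition:
Bags: B1 = {7, 8, 9}  B2 = {2, 7, 9}  B3 = {1, 2, 7}  B4 = {2, 5, 7}  B5 = {4, 5, 7}  B6 = {2, 3, 9}  B7 = {2, 6, 7}
Tree: B1–B2, B2–B3, B3–B4, B4–B5, B2–B6, B2–B7

The largest bag has 3 vertices, giving width 2; this decomposition certifies tw(G) ≤ 2. For the lower bound, the 3 vertices {2, 3, 9} are pairwise adjacent, and any tree decomposition puts a clique entirely inside one bag — forcing width ≥ 2. Therefore the treewidth is 2.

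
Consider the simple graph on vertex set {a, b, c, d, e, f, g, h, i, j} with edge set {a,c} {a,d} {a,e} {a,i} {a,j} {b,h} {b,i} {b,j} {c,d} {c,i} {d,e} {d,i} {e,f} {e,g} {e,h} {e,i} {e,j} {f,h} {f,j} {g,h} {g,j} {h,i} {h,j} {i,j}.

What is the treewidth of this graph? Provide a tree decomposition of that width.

The largest bag has 4 vertices, giving width 3; this decomposition certifies tw(G) ≤ 3. Conversely, {e, g, h, j} is a clique of size 4, and the vertices of any clique must share a bag in every tree decomposition; so some bag has ≥ 4 vertices and tw(G) ≥ 3. Therefore the treewidth is 3.

Treewidth 3.
Bags: B1 = {a, e, i, j}  B2 = {a, d, e, i}  B3 = {e, h, i, j}  B4 = {e, g, h, j}  B5 = {a, c, d, i}  B6 = {e, f, h, j}  B7 = {b, h, i, j}
Tree: B1–B2, B1–B3, B3–B4, B2–B5, B4–B6, B3–B7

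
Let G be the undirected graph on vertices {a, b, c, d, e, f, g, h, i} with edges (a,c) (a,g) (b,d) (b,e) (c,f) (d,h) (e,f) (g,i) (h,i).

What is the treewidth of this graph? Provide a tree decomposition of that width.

Each bag holds 3 vertices, so the decomposition has width 2, which upper-bounds the treewidth. Since g–a–c–f–e–b–d–h–i–g is a cycle in G, G is not acyclic. Forests are exactly the graphs of treewidth ≤ 1, so tw(G) ≥ 2. Hence tw(G) = 2 exactly.

Treewidth 2.
Bags: B1 = {a, c, g}  B2 = {c, f, g}  B3 = {e, f, g}  B4 = {b, e, g}  B5 = {b, d, g}  B6 = {d, g, h}  B7 = {g, h, i}
Tree: B1–B2, B2–B3, B3–B4, B4–B5, B5–B6, B6–B7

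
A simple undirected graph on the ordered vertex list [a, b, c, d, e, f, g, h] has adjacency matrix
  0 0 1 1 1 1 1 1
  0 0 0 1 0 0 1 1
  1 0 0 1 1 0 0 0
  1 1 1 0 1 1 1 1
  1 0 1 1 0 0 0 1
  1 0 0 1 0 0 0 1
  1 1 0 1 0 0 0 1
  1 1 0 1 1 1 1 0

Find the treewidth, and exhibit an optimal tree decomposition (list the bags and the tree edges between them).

Treewidth 3.
One optimal decomposition is:
Bags: B1 = {a, c, d, e}  B2 = {a, d, e, h}  B3 = {a, d, g, h}  B4 = {a, d, f, h}  B5 = {b, d, g, h}
Tree: B1–B2, B2–B3, B3–B4, B3–B5

Every bag has size at most 4, so the width is 4 − 1 = 3 and tw(G) ≤ 3. For the lower bound, the 4 vertices {a, d, g, h} are pairwise adjacent, and any tree decomposition puts a clique entirely inside one bag — forcing width ≥ 3. Hence tw(G) = 3 exactly.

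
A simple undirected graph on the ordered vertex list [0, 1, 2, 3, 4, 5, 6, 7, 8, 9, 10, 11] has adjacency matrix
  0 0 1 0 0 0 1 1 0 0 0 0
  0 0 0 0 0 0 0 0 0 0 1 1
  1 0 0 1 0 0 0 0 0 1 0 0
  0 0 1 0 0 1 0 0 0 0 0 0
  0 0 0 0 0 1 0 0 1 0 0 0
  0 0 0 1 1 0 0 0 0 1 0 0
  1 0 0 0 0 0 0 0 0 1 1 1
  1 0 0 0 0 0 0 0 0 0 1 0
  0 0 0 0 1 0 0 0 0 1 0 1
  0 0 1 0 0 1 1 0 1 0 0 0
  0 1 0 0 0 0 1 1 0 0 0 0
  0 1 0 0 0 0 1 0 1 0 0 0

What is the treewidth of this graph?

A width-3 tree decomposition is:
Bags: B1 = {0, 1, 7, 10}  B2 = {0, 1, 6, 10}  B3 = {0, 1, 6, 11}  B4 = {0, 2, 6, 11}  B5 = {2, 6, 9, 11}  B6 = {2, 8, 9, 11}  B7 = {2, 3, 8, 9}  B8 = {3, 5, 8, 9}  B9 = {3, 4, 5, 8}
Tree: B1–B2, B2–B3, B3–B4, B4–B5, B5–B6, B6–B7, B7–B8, B8–B9
Every bag has size at most 4, so the width is 4 − 1 = 3 and tw(G) ≤ 3. For the lower bound: the 4 vertex sets {1,7,10}, {0}, {6}, {2,8,9,11} are disjoint, each induces a connected subgraph, and every pair is joined by at least one edge of G. Contracting each set to a single vertex therefore yields K_{4} as a minor, and since treewidth is minor-monotone, tw(G) ≥ tw(K_{4}) = 3. Combining the bounds, tw(G) = 3.

3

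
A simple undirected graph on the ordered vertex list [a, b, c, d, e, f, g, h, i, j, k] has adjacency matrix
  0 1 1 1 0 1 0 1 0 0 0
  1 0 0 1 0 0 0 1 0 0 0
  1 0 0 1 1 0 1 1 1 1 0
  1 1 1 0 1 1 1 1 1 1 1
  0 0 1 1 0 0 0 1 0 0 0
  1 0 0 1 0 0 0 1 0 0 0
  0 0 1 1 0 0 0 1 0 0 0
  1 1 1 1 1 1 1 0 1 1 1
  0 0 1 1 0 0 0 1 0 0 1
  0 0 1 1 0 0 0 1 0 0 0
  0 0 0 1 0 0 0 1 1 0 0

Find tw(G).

A width-3 tree decomposition is:
Bags: B1 = {c, d, h, j}  B2 = {c, d, h, i}  B3 = {a, c, d, h}  B4 = {d, h, i, k}  B5 = {a, b, d, h}  B6 = {a, d, f, h}  B7 = {c, d, g, h}  B8 = {c, d, e, h}
Tree: B1–B2, B1–B3, B2–B4, B3–B5, B3–B6, B2–B7, B7–B8
The largest bag has 4 vertices, giving width 3; this decomposition certifies tw(G) ≤ 3. Conversely, {c, d, g, h} is a clique of size 4, and the vertices of any clique must share a bag in every tree decomposition; so some bag has ≥ 4 vertices and tw(G) ≥ 3. Hence tw(G) = 3 exactly.

3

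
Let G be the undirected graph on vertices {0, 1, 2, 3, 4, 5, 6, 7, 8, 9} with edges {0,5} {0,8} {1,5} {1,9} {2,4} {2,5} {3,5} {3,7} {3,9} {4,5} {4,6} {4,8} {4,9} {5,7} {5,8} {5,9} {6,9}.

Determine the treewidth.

A width-2 tree decomposition is:
Bags: B1 = {4, 5, 8}  B2 = {2, 4, 5}  B3 = {4, 5, 9}  B4 = {4, 6, 9}  B5 = {3, 5, 9}  B6 = {3, 5, 7}  B7 = {0, 5, 8}  B8 = {1, 5, 9}
Tree: B1–B2, B1–B3, B3–B4, B3–B5, B5–B6, B1–B7, B5–B8
Every bag has size at most 3, so the width is 3 − 1 = 2 and tw(G) ≤ 2. On the other hand G contains the 3-clique {0, 5, 8}. A clique must lie in a single bag of any decomposition, so no decomposition can have width below 2. Hence tw(G) = 2 exactly.

2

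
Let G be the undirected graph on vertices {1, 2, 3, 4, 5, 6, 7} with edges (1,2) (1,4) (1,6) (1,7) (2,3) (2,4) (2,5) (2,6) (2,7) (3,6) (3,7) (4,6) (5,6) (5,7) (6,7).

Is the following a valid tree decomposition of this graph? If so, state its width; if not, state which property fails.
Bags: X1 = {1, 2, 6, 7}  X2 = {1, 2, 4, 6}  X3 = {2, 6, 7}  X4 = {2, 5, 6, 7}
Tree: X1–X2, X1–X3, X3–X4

A tree decomposition must satisfy three properties: every vertex lies in some bag; for every edge, both endpoints lie together in some bag; and for every vertex, the bags containing it form a connected subtree. Here vertex 3 appears in no bag, so the decomposition is invalid.

No — vertex 3 appears in no bag.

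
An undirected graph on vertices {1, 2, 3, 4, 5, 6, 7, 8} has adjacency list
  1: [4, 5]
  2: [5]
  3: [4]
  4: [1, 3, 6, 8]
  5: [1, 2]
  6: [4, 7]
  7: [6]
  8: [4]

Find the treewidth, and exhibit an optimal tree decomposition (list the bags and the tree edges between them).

Every bag has size at most 2, so the width is 2 − 1 = 1 and tw(G) ≤ 1. Any graph with an edge has treewidth ≥ 1, and G has the edge 4–6. The upper and lower bounds meet at 1, so that is the treewidth.

Treewidth 1.
Bags: B1 = {4, 6}  B2 = {1, 4}  B3 = {3, 4}  B4 = {4, 8}  B5 = {1, 5}  B6 = {2, 5}  B7 = {6, 7}
Tree: B1–B2, B2–B3, B1–B4, B2–B5, B5–B6, B1–B7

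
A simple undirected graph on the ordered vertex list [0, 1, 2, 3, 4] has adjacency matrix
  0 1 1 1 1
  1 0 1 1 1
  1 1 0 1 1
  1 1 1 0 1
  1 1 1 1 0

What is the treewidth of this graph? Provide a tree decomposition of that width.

Treewidth 4.
Bags: B1 = {0, 1, 2, 3, 4}
Tree: (single bag)

A single bag containing all 5 vertices is trivially a valid decomposition of width 4. Conversely, {0, 1, 2, 3, 4} is a clique of size 5, and the vertices of any clique must share a bag in every tree decomposition; so some bag has ≥ 5 vertices and tw(G) ≥ 4. Combining the bounds, tw(G) = 4.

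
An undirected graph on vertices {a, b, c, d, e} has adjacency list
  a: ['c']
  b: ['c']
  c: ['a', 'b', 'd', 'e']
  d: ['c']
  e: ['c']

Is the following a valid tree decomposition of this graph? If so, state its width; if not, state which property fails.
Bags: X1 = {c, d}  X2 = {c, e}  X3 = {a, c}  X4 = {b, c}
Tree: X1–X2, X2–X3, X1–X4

Yes; width 1.

Every vertex of G appears in some bag (union = {a, b, c, d, e}); every edge is covered by a bag; and for each vertex v the set of bags containing v is connected in the bag tree. The decomposition is therefore valid. The largest bag has 2 vertices, so the width is 1.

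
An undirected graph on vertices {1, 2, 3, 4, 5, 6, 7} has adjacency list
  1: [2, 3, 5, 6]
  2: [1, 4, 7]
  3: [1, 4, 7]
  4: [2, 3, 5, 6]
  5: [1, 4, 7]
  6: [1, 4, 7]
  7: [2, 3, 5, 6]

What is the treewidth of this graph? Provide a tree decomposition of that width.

The largest bag has 4 vertices, giving width 3; this decomposition certifies tw(G) ≤ 3. For the lower bound: the 4 vertex sets {6,7}, {1,5}, {4}, {2} are disjoint, each induces a connected subgraph, and every pair is joined by at least one edge of G. Contracting each set to a single vertex therefore yields K_{4} as a minor, and since treewidth is minor-monotone, tw(G) ≥ tw(K_{4}) = 3. Hence tw(G) = 3 exactly.

Treewidth 3.
One such decomposition:
Bags: B1 = {1, 4, 6, 7}  B2 = {1, 4, 5, 7}  B3 = {1, 2, 4, 7}  B4 = {1, 3, 4, 7}
Tree: B1–B2, B2–B3, B3–B4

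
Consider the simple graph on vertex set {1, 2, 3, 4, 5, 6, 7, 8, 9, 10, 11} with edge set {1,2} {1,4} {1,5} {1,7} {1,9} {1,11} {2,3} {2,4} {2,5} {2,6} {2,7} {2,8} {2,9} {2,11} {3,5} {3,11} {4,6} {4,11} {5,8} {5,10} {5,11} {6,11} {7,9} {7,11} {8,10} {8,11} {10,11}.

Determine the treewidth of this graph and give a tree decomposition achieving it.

Every bag has size at most 4, so the width is 4 − 1 = 3 and tw(G) ≤ 3. On the other hand G contains the 4-clique {1, 2, 7, 9}. A clique must lie in a single bag of any decomposition, so no decomposition can have width below 3. The upper and lower bounds meet at 3, so that is the treewidth.

Treewidth 3.
Bags: B1 = {1, 2, 5, 11}  B2 = {2, 5, 8, 11}  B3 = {1, 2, 4, 11}  B4 = {2, 4, 6, 11}  B5 = {1, 2, 7, 11}  B6 = {1, 2, 7, 9}  B7 = {2, 3, 5, 11}  B8 = {5, 8, 10, 11}
Tree: B1–B2, B1–B3, B3–B4, B1–B5, B5–B6, B2–B7, B2–B8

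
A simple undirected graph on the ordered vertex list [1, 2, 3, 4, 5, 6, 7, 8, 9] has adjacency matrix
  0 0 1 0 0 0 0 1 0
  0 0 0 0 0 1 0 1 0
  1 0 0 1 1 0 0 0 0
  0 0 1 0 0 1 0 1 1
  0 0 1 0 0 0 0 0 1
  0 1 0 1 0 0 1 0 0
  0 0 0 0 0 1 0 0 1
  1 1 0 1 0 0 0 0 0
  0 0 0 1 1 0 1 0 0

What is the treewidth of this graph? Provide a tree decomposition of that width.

Treewidth 3.
Bags: B1 = {2, 6, 7, 9}  B2 = {2, 4, 6, 9}  B3 = {2, 4, 8, 9}  B4 = {4, 5, 8, 9}  B5 = {3, 4, 5, 8}  B6 = {1, 3, 5, 8}
Tree: B1–B2, B2–B3, B3–B4, B4–B5, B5–B6

Every bag has size at most 4, so the width is 4 − 1 = 3 and tw(G) ≤ 3. For the lower bound: the 4 vertex sets {2,6,7}, {9}, {4}, {1,3,5,8} are disjoint, each induces a connected subgraph, and every pair is joined by at least one edge of G. Contracting each set to a single vertex therefore yields K_{4} as a minor, and since treewidth is minor-monotone, tw(G) ≥ tw(K_{4}) = 3. The upper and lower bounds meet at 3, so that is the treewidth.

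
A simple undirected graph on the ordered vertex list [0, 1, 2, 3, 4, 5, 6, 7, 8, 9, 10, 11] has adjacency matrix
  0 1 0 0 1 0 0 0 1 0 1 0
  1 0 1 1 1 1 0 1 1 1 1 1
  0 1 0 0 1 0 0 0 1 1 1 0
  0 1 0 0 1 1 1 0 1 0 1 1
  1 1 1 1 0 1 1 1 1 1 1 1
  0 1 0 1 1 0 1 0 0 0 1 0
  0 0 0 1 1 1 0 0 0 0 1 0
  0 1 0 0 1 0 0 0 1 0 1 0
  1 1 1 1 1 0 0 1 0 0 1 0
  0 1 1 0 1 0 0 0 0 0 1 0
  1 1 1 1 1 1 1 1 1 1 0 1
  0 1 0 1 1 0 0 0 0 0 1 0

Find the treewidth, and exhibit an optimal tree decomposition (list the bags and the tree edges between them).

Treewidth 4.
Bags: B1 = {1, 3, 4, 8, 10}  B2 = {1, 2, 4, 8, 10}  B3 = {1, 3, 4, 5, 10}  B4 = {1, 2, 4, 9, 10}  B5 = {0, 1, 4, 8, 10}  B6 = {3, 4, 5, 6, 10}  B7 = {1, 3, 4, 10, 11}  B8 = {1, 4, 7, 8, 10}
Tree: B1–B2, B1–B3, B2–B4, B2–B5, B3–B6, B1–B7, B2–B8

Each bag holds 5 vertices, so the decomposition has width 4, which upper-bounds the treewidth. For the lower bound, the 5 vertices {0, 1, 4, 8, 10} are pairwise adjacent, and any tree decomposition puts a clique entirely inside one bag — forcing width ≥ 4. Combining the bounds, tw(G) = 4.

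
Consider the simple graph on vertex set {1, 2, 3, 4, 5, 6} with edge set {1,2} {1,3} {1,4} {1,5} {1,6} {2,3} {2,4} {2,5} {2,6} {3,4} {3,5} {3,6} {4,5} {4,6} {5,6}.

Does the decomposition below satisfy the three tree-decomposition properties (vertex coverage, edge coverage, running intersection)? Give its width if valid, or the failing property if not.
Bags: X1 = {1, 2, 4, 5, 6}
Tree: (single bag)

A tree decomposition must satisfy three properties: every vertex lies in some bag; for every edge, both endpoints lie together in some bag; and for every vertex, the bags containing it form a connected subtree. Here vertex 3 appears in no bag, so the decomposition is invalid.

No — vertex 3 appears in no bag.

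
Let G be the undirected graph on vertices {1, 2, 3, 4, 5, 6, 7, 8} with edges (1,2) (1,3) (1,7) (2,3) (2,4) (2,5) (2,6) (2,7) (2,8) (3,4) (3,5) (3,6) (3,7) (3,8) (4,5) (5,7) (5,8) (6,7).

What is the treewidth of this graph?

3

A width-3 tree decomposition is:
Bags: B1 = {2, 3, 6, 7}  B2 = {1, 2, 3, 7}  B3 = {2, 3, 5, 7}  B4 = {2, 3, 4, 5}  B5 = {2, 3, 5, 8}
Tree: B1–B2, B2–B3, B3–B4, B3–B5
The largest bag has 4 vertices, giving width 3; this decomposition certifies tw(G) ≤ 3. For the lower bound, the 4 vertices {1, 2, 3, 7} are pairwise adjacent, and any tree decomposition puts a clique entirely inside one bag — forcing width ≥ 3. Combining the bounds, tw(G) = 3.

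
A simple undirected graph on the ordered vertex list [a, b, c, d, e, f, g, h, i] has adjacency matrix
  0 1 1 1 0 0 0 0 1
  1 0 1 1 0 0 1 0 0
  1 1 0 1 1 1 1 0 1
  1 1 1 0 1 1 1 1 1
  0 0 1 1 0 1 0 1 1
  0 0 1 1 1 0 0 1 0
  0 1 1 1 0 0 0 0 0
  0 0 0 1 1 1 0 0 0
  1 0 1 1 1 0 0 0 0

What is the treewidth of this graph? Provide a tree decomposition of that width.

The largest bag has 4 vertices, giving width 3; this decomposition certifies tw(G) ≤ 3. On the other hand G contains the 4-clique {d, e, f, h}. A clique must lie in a single bag of any decomposition, so no decomposition can have width below 3. Therefore the treewidth is 3.

Treewidth 3.
Bags: B1 = {c, d, e, i}  B2 = {a, c, d, i}  B3 = {c, d, e, f}  B4 = {d, e, f, h}  B5 = {a, b, c, d}  B6 = {b, c, d, g}
Tree: B1–B2, B1–B3, B3–B4, B2–B5, B5–B6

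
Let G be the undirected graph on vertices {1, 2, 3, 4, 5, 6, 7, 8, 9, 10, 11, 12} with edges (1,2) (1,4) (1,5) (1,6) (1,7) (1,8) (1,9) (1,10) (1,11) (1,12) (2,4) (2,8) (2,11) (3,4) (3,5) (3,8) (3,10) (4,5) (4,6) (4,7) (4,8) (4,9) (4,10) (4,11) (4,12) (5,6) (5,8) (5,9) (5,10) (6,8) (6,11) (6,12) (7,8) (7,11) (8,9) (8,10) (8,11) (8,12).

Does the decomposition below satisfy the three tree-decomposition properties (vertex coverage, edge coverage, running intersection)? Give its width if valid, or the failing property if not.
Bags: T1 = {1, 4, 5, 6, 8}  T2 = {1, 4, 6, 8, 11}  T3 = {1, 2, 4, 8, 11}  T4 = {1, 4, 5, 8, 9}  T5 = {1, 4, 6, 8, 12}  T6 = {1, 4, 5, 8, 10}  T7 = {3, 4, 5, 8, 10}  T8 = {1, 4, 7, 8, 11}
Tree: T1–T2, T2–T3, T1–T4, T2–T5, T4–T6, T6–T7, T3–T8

Every vertex of G appears in some bag (union = {1, 2, 3, 4, 5, 6, 7, 8, 9, 10, 11, 12}); every edge is covered by a bag; and for each vertex v the set of bags containing v is connected in the bag tree. The decomposition is therefore valid. The largest bag has 5 vertices, so the width is 4.

Yes; width 4.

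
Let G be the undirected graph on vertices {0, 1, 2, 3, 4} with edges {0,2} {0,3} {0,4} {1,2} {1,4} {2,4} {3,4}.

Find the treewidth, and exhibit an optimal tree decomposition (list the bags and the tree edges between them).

Treewidth 2.
One optimal decomposition is:
Bags: B1 = {0, 2, 4}  B2 = {1, 2, 4}  B3 = {0, 3, 4}
Tree: B1–B2, B1–B3

Each bag holds 3 vertices, so the decomposition has width 2, which upper-bounds the treewidth. On the other hand G contains the 3-clique {0, 2, 4}. A clique must lie in a single bag of any decomposition, so no decomposition can have width below 2. Combining the bounds, tw(G) = 2.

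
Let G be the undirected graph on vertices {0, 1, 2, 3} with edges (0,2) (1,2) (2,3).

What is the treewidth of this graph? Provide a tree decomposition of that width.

Treewidth 1.
One such decomposition:
Bags: B1 = {2, 3}  B2 = {1, 2}  B3 = {0, 2}
Tree: B1–B2, B2–B3

Each bag holds 2 vertices, so the decomposition has width 1, which upper-bounds the treewidth. G has an edge, so its treewidth is at least 1. The upper and lower bounds meet at 1, so that is the treewidth.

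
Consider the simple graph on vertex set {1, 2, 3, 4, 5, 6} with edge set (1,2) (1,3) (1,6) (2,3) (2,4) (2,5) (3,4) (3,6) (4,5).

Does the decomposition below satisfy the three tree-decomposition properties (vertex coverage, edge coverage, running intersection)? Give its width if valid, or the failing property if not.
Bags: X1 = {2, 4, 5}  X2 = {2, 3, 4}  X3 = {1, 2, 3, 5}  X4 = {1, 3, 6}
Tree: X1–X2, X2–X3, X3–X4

No — bags containing vertex 5 are not connected in the tree.

A tree decomposition must satisfy three properties: every vertex lies in some bag; for every edge, both endpoints lie together in some bag; and for every vertex, the bags containing it form a connected subtree. Here bags containing vertex 5 are not connected in the tree, so the decomposition is invalid.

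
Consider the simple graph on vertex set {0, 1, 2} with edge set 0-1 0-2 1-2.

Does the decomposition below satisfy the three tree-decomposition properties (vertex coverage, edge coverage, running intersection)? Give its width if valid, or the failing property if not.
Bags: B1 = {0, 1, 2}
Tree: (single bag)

Yes; width 2.

Vertex coverage: the bags together contain {0, 1, 2}, the full vertex set. Edge coverage: each edge of G has both endpoints in at least one bag. Running intersection: for every vertex, the bags containing it form a connected subtree. All three properties hold, so this is a valid tree decomposition of width max|bag| − 1 = 2, and hence tw(G) ≤ 2.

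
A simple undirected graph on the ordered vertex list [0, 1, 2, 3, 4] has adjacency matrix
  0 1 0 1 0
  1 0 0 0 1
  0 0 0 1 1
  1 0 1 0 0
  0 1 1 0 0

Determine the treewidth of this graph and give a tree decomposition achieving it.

Every bag has size at most 3, so the width is 3 − 1 = 2 and tw(G) ≤ 2. The edges 4–1–0–3–2–4 form a cycle, so G is not a tree and its treewidth is at least 2. Therefore the treewidth is 2.

Treewidth 2.
One such decomposition:
Bags: B1 = {0, 1, 4}  B2 = {0, 3, 4}  B3 = {2, 3, 4}
Tree: B1–B2, B2–B3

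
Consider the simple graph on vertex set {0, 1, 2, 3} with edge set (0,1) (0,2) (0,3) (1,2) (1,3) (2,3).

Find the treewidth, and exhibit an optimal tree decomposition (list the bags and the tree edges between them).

A single bag containing all 4 vertices is trivially a valid decomposition of width 3. On the other hand G contains the 4-clique {0, 1, 2, 3}. A clique must lie in a single bag of any decomposition, so no decomposition can have width below 3. Therefore the treewidth is 3.

Treewidth 3.
One optimal decomposition is:
Bags: B1 = {0, 1, 2, 3}
Tree: (single bag)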